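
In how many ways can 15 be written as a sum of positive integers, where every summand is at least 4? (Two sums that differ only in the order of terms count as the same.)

The partitions of 15 that satisfy the conditions:
15
11, 4
10, 5
9, 6
8, 7
7, 4, 4
6, 5, 4
5, 5, 5
Counting gives 8.

8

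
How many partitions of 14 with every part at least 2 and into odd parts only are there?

4

They are:
11+3
9+5
7+7
5+3+3+3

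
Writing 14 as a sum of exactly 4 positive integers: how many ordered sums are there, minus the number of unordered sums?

Ordered (compositions into 4 parts): C(13,3) = 286.
Unordered (partitions into 4 parts): 23.
Difference: 286 − 23 = 263.

263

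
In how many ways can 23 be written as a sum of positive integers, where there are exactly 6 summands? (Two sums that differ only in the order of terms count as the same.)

Enumerating by decreasing first part gives 163 partitions in all.

163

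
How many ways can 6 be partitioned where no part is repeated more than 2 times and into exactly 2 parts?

3

Listing the qualifying partitions of 6:
5 + 1
4 + 2
3 + 3
Counting gives 3.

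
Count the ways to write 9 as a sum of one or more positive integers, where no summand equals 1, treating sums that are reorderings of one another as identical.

8

The partitions of 9 that satisfy the conditions:
9
2, 7
3, 6
4, 5
2, 2, 5
2, 3, 4
3, 3, 3
2, 2, 2, 3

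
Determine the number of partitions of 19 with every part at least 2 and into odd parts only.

8

Enumerating:
19
13+3+3
11+5+3
9+7+3
9+5+5
7+7+5
7+3+3+3+3
5+5+3+3+3
Counting gives 8.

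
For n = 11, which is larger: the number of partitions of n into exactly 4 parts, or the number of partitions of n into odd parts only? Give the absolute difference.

1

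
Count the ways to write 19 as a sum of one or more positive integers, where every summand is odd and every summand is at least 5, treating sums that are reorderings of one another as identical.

3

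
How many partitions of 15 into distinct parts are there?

27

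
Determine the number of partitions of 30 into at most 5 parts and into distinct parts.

268

Direct enumeration gives 268 partitions.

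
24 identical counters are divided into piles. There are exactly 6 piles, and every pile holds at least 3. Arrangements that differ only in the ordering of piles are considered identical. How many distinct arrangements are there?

The partitions of 24 that satisfy the conditions:
3, 3, 3, 3, 3, 9
3, 3, 3, 3, 4, 8
3, 3, 3, 3, 5, 7
3, 3, 3, 4, 4, 7
3, 3, 3, 3, 6, 6
3, 3, 3, 4, 5, 6
3, 3, 4, 4, 4, 6
3, 3, 3, 5, 5, 5
3, 3, 4, 4, 5, 5
3, 4, 4, 4, 4, 5
4, 4, 4, 4, 4, 4
That's 11 in total.

11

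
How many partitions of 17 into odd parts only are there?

There are too many to list fully; the first 12 (by largest part) are:
17
15, 1, 1
13, 3, 1
13, 1, 1, 1, 1
11, 5, 1
11, 3, 3
11, 3, 1, 1, 1
11, 1, 1, 1, 1, 1, 1
9, 7, 1
9, 5, 3
9, 5, 1, 1, 1
9, 3, 3, 1, 1
…and 26 more, for 38 total.

38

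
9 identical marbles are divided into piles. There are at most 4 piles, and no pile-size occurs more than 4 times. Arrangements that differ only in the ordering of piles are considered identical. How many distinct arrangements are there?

18

Enumerating:
9
8, 1
7, 2
7, 1, 1
6, 3
6, 2, 1
6, 1, 1, 1
5, 4
5, 3, 1
5, 2, 2
5, 2, 1, 1
4, 4, 1
4, 3, 2
4, 3, 1, 1
4, 2, 2, 1
3, 3, 3
3, 3, 2, 1
3, 2, 2, 2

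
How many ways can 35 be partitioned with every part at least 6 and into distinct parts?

A partial list (first 12 by largest part):
35
29,6
28,7
27,8
26,9
25,10
24,11
23,12
22,13
22,7,6
21,14
21,8,6
…and 31 more, for 43 total.

43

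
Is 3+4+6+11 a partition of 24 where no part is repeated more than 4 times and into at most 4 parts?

Yes

The parts sum to 24, and the condition 'no summand is used more than 4 times' holds; the condition 'there are at most 4 summands' holds.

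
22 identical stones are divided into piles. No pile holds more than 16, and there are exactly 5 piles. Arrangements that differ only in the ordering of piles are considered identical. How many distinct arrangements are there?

117

Direct enumeration gives 117 partitions.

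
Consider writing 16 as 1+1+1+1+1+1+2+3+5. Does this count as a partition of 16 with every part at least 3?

The parts sum to 16, and the condition 'every summand is at least 3' is violated.

No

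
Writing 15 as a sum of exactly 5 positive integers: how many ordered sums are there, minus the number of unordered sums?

Compositions: C(14,4) = 1001.
Unordered (partitions into 5 parts): 30.
Difference: 1001 − 30 = 971.

971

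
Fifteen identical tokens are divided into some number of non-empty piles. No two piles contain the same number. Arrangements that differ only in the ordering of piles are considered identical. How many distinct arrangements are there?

27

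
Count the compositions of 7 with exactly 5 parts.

15

By stars and bars with positive parts, the count is C(6,4) = 15.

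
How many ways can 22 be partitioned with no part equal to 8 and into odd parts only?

Counting exhaustively, 89 partitions satisfy the conditions.

89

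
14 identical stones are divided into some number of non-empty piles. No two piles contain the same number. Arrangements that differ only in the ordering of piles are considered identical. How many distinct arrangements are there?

Enumerating:
14
13 + 1
12 + 2
11 + 3
11 + 2 + 1
10 + 4
10 + 3 + 1
9 + 5
9 + 4 + 1
9 + 3 + 2
8 + 6
8 + 5 + 1
8 + 4 + 2
8 + 3 + 2 + 1
7 + 6 + 1
7 + 5 + 2
7 + 4 + 3
7 + 4 + 2 + 1
6 + 5 + 3
6 + 5 + 2 + 1
6 + 4 + 3 + 1
5 + 4 + 3 + 2
Counting gives 22.

22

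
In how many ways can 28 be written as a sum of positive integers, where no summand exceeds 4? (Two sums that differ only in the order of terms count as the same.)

249

Counting exhaustively, 249 partitions satisfy the conditions.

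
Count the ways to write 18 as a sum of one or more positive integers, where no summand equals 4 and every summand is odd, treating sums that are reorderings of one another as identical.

A partial list (first 12 by largest part):
17 + 1
15 + 3
15 + 1 + 1 + 1
13 + 5
13 + 3 + 1 + 1
13 + 1 + 1 + 1 + 1 + 1
11 + 7
11 + 5 + 1 + 1
11 + 3 + 3 + 1
11 + 3 + 1 + 1 + 1 + 1
11 + 1 + 1 + 1 + 1 + 1 + 1 + 1
9 + 9
…and 34 more, for 46 total.

46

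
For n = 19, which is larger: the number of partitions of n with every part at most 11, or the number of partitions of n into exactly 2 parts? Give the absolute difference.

Partitions of 19 with every part at most 11: 445.
Partitions of 19 into exactly 2 parts: 9.
|445 − 9| = 436.

436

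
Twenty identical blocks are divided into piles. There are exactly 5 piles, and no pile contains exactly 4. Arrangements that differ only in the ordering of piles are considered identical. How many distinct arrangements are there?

50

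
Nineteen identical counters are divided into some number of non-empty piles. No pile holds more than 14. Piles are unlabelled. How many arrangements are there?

478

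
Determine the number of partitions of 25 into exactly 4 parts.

There are 120 such partitions.

120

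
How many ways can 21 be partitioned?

792

A full systematic count gives 792.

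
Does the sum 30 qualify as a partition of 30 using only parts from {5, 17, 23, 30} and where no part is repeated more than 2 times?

The parts sum to 30, and the condition 'each summand belongs to {5, 17, 23, 30}' holds; the condition 'no summand is used more than 2 times' holds.

Yes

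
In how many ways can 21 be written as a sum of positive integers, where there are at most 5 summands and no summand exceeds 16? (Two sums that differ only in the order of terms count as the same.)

209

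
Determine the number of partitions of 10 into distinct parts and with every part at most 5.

3

Enumerating:
1 + 4 + 5
2 + 3 + 5
1 + 2 + 3 + 4
Counting gives 3.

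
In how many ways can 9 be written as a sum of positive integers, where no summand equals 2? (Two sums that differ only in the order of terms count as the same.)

15

Listing the qualifying partitions of 9:
9
8, 1
7, 1, 1
6, 3
6, 1, 1, 1
5, 4
5, 3, 1
5, 1, 1, 1, 1
4, 4, 1
4, 3, 1, 1
4, 1, 1, 1, 1, 1
3, 3, 3
3, 3, 1, 1, 1
3, 1, 1, 1, 1, 1, 1
1, 1, 1, 1, 1, 1, 1, 1, 1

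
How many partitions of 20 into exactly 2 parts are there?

10

Enumerating:
19, 1
18, 2
17, 3
16, 4
15, 5
14, 6
13, 7
12, 8
11, 9
10, 10
Counting gives 10.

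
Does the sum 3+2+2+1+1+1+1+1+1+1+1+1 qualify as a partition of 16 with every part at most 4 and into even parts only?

The parts sum to 16, and the condition 'every summand is even' is violated.

No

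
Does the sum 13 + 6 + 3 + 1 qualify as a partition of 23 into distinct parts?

The parts sum to 23, and the condition 'all summands are distinct' holds.

Yes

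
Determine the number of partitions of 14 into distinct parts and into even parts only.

5

Enumerating:
14
2 + 12
4 + 10
6 + 8
2 + 4 + 8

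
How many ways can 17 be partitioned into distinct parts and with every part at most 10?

24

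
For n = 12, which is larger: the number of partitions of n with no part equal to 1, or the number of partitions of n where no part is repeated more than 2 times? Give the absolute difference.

Partitions of 12 with no part equal to 1: 21.
Partitions of 12 where no part is repeated more than 2 times: 36.
|21 − 36| = 15.

15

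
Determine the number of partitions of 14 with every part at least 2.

A partial list (first 12 by largest part):
14
12+2
11+3
10+4
10+2+2
9+5
9+3+2
8+6
8+4+2
8+3+3
8+2+2+2
7+7
…and 22 more, for 34 total.

34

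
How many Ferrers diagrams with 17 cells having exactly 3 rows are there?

Enumerating:
15,1,1
14,2,1
13,3,1
13,2,2
12,4,1
12,3,2
11,5,1
11,4,2
11,3,3
10,6,1
10,5,2
10,4,3
9,7,1
9,6,2
9,5,3
9,4,4
8,8,1
8,7,2
8,6,3
8,5,4
7,7,3
7,6,4
7,5,5
6,6,5
Counting gives 24.

24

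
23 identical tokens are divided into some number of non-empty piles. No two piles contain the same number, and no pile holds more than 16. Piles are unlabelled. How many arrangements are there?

90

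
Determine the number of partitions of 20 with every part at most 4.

A full systematic count gives 108.

108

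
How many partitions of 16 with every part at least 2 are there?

55

A partial list (first 12 by largest part):
16
2,14
3,13
4,12
2,2,12
5,11
2,3,11
6,10
2,4,10
3,3,10
2,2,2,10
7,9
…and 43 more, for 55 total.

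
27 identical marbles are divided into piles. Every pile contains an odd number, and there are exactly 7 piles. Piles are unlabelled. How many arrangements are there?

38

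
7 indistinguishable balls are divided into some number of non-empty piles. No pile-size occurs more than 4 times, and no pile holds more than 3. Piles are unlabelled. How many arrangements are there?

6

The partitions of 7 that satisfy the conditions:
3+3+1
3+2+2
3+2+1+1
3+1+1+1+1
2+2+2+1
2+2+1+1+1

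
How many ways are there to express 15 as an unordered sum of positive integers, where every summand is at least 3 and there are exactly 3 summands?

7

The partitions of 15 that satisfy the conditions:
9 + 3 + 3
8 + 4 + 3
7 + 5 + 3
7 + 4 + 4
6 + 6 + 3
6 + 5 + 4
5 + 5 + 5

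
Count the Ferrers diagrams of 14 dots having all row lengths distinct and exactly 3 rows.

They are:
11,2,1
10,3,1
9,4,1
9,3,2
8,5,1
8,4,2
7,6,1
7,5,2
7,4,3
6,5,3
Counting gives 10.

10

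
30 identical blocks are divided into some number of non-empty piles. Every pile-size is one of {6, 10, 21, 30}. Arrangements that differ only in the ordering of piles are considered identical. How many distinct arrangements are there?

3

Enumerating:
30
10,10,10
6,6,6,6,6
That's 3 in total.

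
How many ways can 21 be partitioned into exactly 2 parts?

10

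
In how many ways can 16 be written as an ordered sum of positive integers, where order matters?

32768

The number of compositions of n is 2^(n−1); here 2^15 = 32768.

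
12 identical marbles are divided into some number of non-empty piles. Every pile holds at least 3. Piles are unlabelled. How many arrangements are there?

9

Enumerating:
12
9+3
8+4
7+5
6+6
6+3+3
5+4+3
4+4+4
3+3+3+3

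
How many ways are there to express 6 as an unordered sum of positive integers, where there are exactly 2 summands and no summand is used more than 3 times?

They are:
1,5
2,4
3,3

3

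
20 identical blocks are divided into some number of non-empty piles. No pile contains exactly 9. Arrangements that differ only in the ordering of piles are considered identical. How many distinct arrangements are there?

There are 571 such partitions.

571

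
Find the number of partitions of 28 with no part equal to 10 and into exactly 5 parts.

A full systematic count gives 244.

244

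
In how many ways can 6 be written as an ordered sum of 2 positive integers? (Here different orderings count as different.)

5

A composition of 6 into 2 positive parts is chosen by placing 1 dividers among the 5 gaps between 6 units: C(5,1) = 5.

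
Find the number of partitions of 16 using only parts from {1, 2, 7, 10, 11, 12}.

There are too many to list fully; the first 12 (by largest part) are:
12 + 2 + 2
12 + 2 + 1 + 1
12 + 1 + 1 + 1 + 1
11 + 2 + 2 + 1
11 + 2 + 1 + 1 + 1
11 + 1 + 1 + 1 + 1 + 1
10 + 2 + 2 + 2
10 + 2 + 2 + 1 + 1
10 + 2 + 1 + 1 + 1 + 1
10 + 1 + 1 + 1 + 1 + 1 + 1
7 + 7 + 2
7 + 7 + 1 + 1
…and 14 more, for 26 total.

26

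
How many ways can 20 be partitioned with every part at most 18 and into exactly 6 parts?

90

Counting exhaustively, 90 partitions satisfy the conditions.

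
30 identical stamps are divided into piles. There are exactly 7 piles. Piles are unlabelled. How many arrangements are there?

618

Counting exhaustively, 618 partitions satisfy the conditions.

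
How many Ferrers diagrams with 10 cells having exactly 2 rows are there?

5

Listing the qualifying partitions of 10:
9 + 1
8 + 2
7 + 3
6 + 4
5 + 5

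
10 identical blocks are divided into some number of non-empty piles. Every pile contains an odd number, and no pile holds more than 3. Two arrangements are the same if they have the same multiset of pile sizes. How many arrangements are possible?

Enumerating:
3 + 3 + 3 + 1
3 + 3 + 1 + 1 + 1 + 1
3 + 1 + 1 + 1 + 1 + 1 + 1 + 1
1 + 1 + 1 + 1 + 1 + 1 + 1 + 1 + 1 + 1
That's 4 in total.

4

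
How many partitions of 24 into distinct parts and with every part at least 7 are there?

7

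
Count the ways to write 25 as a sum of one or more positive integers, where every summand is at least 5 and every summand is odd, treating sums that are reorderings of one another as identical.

7

Listing the qualifying partitions of 25:
25
15, 5, 5
13, 7, 5
11, 9, 5
11, 7, 7
9, 9, 7
5, 5, 5, 5, 5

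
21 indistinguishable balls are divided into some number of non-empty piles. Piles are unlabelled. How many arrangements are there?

792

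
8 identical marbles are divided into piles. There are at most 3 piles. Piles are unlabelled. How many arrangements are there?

10

Listing the qualifying partitions of 8:
8
7, 1
6, 2
6, 1, 1
5, 3
5, 2, 1
4, 4
4, 3, 1
4, 2, 2
3, 3, 2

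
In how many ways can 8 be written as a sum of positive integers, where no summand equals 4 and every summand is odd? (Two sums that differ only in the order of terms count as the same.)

6

The partitions of 8 that satisfy the conditions:
7 + 1
5 + 3
5 + 1 + 1 + 1
3 + 3 + 1 + 1
3 + 1 + 1 + 1 + 1 + 1
1 + 1 + 1 + 1 + 1 + 1 + 1 + 1
Counting gives 6.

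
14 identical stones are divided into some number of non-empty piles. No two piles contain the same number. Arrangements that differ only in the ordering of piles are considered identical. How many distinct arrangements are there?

Listing the qualifying partitions of 14:
14
13,1
12,2
11,3
11,2,1
10,4
10,3,1
9,5
9,4,1
9,3,2
8,6
8,5,1
8,4,2
8,3,2,1
7,6,1
7,5,2
7,4,3
7,4,2,1
6,5,3
6,5,2,1
6,4,3,1
5,4,3,2
That's 22 in total.

22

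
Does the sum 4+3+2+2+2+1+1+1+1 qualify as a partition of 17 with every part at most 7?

Yes

The parts sum to 17, and the condition 'no summand exceeds 7' holds.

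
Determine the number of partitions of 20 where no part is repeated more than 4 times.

409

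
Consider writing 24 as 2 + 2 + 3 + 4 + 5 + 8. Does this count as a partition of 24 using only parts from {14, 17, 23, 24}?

No

The parts sum to 24, and the condition 'each summand belongs to {14, 17, 23, 24}' is violated.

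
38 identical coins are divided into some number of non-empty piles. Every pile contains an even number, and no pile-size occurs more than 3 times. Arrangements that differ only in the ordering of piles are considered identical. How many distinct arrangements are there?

Systematic enumeration (by largest part, then next-largest, …) yields 258.

258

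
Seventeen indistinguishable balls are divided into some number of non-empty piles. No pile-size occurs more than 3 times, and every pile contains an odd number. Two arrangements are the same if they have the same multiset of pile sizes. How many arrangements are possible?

18

Listing the qualifying partitions of 17:
17
1,1,15
1,3,13
1,5,11
3,3,11
1,1,1,3,11
1,7,9
3,5,9
1,1,1,5,9
1,1,3,3,9
3,7,7
1,1,1,7,7
5,5,7
1,1,3,5,7
1,3,3,3,7
1,1,5,5,5
1,3,3,5,5
1,1,1,3,3,3,5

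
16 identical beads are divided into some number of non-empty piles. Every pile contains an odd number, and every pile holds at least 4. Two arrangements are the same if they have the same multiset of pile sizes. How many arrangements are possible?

2

Enumerating:
5+11
7+9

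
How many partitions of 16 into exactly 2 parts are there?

They are:
15, 1
14, 2
13, 3
12, 4
11, 5
10, 6
9, 7
8, 8

8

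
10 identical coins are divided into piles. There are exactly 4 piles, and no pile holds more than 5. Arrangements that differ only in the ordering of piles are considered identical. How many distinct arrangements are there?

7

The partitions of 10 that satisfy the conditions:
5, 3, 1, 1
5, 2, 2, 1
4, 4, 1, 1
4, 3, 2, 1
4, 2, 2, 2
3, 3, 3, 1
3, 3, 2, 2
Counting gives 7.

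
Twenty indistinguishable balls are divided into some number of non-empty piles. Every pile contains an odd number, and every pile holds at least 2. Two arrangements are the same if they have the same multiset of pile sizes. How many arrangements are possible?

10

They are:
17+3
15+5
13+7
11+9
11+3+3+3
9+5+3+3
7+7+3+3
7+5+5+3
5+5+5+5
5+3+3+3+3+3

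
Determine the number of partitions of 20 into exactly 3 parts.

There are too many to list fully; the first 12 (by largest part) are:
18,1,1
17,2,1
16,3,1
16,2,2
15,4,1
15,3,2
14,5,1
14,4,2
14,3,3
13,6,1
13,5,2
13,4,3
…and 21 more, for 33 total.

33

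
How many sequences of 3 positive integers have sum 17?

Equivalently, choose which 2 of the 16 gaps become plus signs: C(16,2) = 120.

120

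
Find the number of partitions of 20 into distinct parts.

64

A partial list (first 12 by largest part):
20
19,1
18,2
17,3
17,2,1
16,4
16,3,1
15,5
15,4,1
15,3,2
14,6
14,5,1
…and 52 more, for 64 total.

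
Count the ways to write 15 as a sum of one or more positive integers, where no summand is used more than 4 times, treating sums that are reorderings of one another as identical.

There are 127 such partitions.

127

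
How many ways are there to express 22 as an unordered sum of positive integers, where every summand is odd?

Counting exhaustively, 89 partitions satisfy the conditions.

89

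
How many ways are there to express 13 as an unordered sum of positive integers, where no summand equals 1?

The partitions of 13 that satisfy the conditions:
13
2+11
3+10
4+9
2+2+9
5+8
2+3+8
6+7
2+4+7
3+3+7
2+2+2+7
2+5+6
3+4+6
2+2+3+6
3+5+5
4+4+5
2+2+4+5
2+3+3+5
2+2+2+2+5
2+3+4+4
3+3+3+4
2+2+2+3+4
2+2+3+3+3
2+2+2+2+2+3
Counting gives 24.

24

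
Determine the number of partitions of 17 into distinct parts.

38

There are too many to list fully; the first 12 (by largest part) are:
17
1+16
2+15
3+14
1+2+14
4+13
1+3+13
5+12
1+4+12
2+3+12
6+11
1+5+11
…and 26 more, for 38 total.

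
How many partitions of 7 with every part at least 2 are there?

They are:
7
5 + 2
4 + 3
3 + 2 + 2

4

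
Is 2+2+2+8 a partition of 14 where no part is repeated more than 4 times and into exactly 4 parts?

Yes

The parts sum to 14, and the condition 'no summand is used more than 4 times' holds; the condition 'there are exactly 4 summands' holds.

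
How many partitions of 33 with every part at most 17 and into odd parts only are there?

387

There are 387 such partitions.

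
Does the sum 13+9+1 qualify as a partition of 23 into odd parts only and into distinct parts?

Yes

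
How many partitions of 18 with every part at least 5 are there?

9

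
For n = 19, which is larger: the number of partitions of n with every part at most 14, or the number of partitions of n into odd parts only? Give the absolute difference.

424

Partitions of 19 with every part at most 14: 478.
Partitions of 19 into odd parts only: 54.
|478 − 54| = 424.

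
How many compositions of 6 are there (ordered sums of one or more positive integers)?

Each of the 5 gaps between 6 units is either a break or not: 2^5 = 32.

32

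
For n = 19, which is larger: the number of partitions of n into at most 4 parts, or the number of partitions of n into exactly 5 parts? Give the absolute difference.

Partitions of 19 into at most 4 parts: 94.
Partitions of 19 into exactly 5 parts: 70.
|94 − 70| = 24.

24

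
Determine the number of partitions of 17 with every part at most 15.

Enumerating by decreasing first part gives 295 partitions in all.

295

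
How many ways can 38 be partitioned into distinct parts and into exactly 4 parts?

249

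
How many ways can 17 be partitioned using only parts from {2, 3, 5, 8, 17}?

Listing the qualifying partitions of 17:
17
8,5,2,2
8,3,3,3
8,3,2,2,2
5,5,5,2
5,5,3,2,2
5,3,3,3,3
5,3,3,2,2,2
5,2,2,2,2,2,2
3,3,3,3,3,2
3,3,3,2,2,2,2
3,2,2,2,2,2,2,2
That's 12 in total.

12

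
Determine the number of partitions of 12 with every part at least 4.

5

Enumerating:
12
8, 4
7, 5
6, 6
4, 4, 4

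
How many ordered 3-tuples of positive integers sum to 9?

28

By stars and bars with positive parts, the count is C(8,2) = 28.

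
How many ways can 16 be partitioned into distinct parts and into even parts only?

6

Listing the qualifying partitions of 16:
16
14, 2
12, 4
10, 6
10, 4, 2
8, 6, 2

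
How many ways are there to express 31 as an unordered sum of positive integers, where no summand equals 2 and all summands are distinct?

194

A full systematic count gives 194.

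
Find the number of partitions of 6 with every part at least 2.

They are:
6
4,2
3,3
2,2,2
Counting gives 4.

4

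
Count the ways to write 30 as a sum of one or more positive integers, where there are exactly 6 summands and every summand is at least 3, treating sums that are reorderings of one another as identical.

A partial list (first 12 by largest part):
15+3+3+3+3+3
14+4+3+3+3+3
13+5+3+3+3+3
13+4+4+3+3+3
12+6+3+3+3+3
12+5+4+3+3+3
12+4+4+4+3+3
11+7+3+3+3+3
11+6+4+3+3+3
11+5+5+3+3+3
11+5+4+4+3+3
11+4+4+4+4+3
…and 46 more, for 58 total.

58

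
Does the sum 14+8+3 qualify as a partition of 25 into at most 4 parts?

The parts sum to 25, and the condition 'there are at most 4 summands' holds.

Yes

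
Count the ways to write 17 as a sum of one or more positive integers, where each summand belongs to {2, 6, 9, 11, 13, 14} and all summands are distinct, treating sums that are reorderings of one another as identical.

Enumerating:
6+11
2+6+9
That's 2 in total.

2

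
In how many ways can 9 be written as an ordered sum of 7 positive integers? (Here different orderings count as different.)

28

A composition of 9 into 7 positive parts is chosen by placing 6 dividers among the 8 gaps between 9 units: C(8,6) = 28.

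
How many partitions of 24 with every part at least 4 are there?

A partial list (first 12 by largest part):
24
20,4
19,5
18,6
17,7
16,8
16,4,4
15,9
15,5,4
14,10
14,6,4
14,5,5
…and 38 more, for 50 total.

50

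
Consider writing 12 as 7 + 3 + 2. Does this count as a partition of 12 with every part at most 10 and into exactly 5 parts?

The parts sum to 12, and the condition 'there are exactly 5 summands' is violated.

No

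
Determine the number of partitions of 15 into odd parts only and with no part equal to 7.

21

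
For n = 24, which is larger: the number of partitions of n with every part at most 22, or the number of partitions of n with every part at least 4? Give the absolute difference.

Partitions of 24 with every part at most 22: 1573.
Partitions of 24 with every part at least 4: 50.
|1573 − 50| = 1523.

1523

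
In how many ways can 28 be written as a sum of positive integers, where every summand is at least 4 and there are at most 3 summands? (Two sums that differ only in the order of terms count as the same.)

42

A partial list (first 12 by largest part):
28
24,4
23,5
22,6
21,7
20,8
20,4,4
19,9
19,5,4
18,10
18,6,4
18,5,5
…and 30 more, for 42 total.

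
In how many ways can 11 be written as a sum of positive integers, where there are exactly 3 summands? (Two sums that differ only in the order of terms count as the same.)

Enumerating:
9 + 1 + 1
8 + 2 + 1
7 + 3 + 1
7 + 2 + 2
6 + 4 + 1
6 + 3 + 2
5 + 5 + 1
5 + 4 + 2
5 + 3 + 3
4 + 4 + 3

10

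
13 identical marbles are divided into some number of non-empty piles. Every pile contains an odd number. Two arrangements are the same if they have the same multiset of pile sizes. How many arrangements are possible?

18

The partitions of 13 that satisfy the conditions:
13
11,1,1
9,3,1
9,1,1,1,1
7,5,1
7,3,3
7,3,1,1,1
7,1,1,1,1,1,1
5,5,3
5,5,1,1,1
5,3,3,1,1
5,3,1,1,1,1,1
5,1,1,1,1,1,1,1,1
3,3,3,3,1
3,3,3,1,1,1,1
3,3,1,1,1,1,1,1,1
3,1,1,1,1,1,1,1,1,1,1
1,1,1,1,1,1,1,1,1,1,1,1,1
That's 18 in total.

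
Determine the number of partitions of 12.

Enumerating by decreasing first part gives 77 partitions in all.

77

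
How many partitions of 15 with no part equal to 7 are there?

154

Systematic enumeration (by largest part, then next-largest, …) yields 154.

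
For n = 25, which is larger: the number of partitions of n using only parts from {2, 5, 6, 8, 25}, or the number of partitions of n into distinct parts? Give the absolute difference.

Partitions of 25 using only parts from {2, 5, 6, 8, 25}: 13.
Partitions of 25 into distinct parts: 142.
|13 − 142| = 129.

129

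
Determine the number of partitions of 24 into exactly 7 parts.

Systematic enumeration (by largest part, then next-largest, …) yields 201.

201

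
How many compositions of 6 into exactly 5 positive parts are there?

Place 4 bars in the 5 internal gaps of a row of 6 dots: C(5,4) = 5.

5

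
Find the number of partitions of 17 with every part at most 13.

290

Counting exhaustively, 290 partitions satisfy the conditions.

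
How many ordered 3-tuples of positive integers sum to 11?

45

Equivalently, choose which 2 of the 10 gaps become plus signs: C(10,2) = 45.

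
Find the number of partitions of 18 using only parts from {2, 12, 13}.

The partitions of 18 that satisfy the conditions:
2 + 2 + 2 + 12
2 + 2 + 2 + 2 + 2 + 2 + 2 + 2 + 2
That's 2 in total.

2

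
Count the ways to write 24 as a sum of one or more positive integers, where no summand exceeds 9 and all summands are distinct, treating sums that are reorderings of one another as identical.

23

They are:
9,8,7
9,8,6,1
9,8,5,2
9,8,4,3
9,8,4,2,1
9,7,6,2
9,7,5,3
9,7,5,2,1
9,7,4,3,1
9,6,5,4
9,6,5,3,1
9,6,4,3,2
9,5,4,3,2,1
8,7,6,3
8,7,6,2,1
8,7,5,4
8,7,5,3,1
8,7,4,3,2
8,6,5,4,1
8,6,5,3,2
8,6,4,3,2,1
7,6,5,4,2
7,6,5,3,2,1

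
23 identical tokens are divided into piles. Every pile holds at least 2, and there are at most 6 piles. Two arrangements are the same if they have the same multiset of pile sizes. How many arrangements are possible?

Enumerating by decreasing first part gives 199 partitions in all.

199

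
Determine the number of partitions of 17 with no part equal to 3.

162

Systematic enumeration (by largest part, then next-largest, …) yields 162.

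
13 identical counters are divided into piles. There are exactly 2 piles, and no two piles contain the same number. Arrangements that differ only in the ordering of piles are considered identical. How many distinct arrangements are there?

Listing the qualifying partitions of 13:
12+1
11+2
10+3
9+4
8+5
7+6

6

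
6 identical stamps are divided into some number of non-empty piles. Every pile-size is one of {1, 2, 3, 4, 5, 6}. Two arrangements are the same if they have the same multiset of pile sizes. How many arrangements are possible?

11

Enumerating:
6
1,5
2,4
1,1,4
3,3
1,2,3
1,1,1,3
2,2,2
1,1,2,2
1,1,1,1,2
1,1,1,1,1,1
That's 11 in total.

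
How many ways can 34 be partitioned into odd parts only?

512

Enumerating by decreasing first part gives 512 partitions in all.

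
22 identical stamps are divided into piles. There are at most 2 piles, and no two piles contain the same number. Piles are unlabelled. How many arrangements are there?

11

They are:
22
21, 1
20, 2
19, 3
18, 4
17, 5
16, 6
15, 7
14, 8
13, 9
12, 10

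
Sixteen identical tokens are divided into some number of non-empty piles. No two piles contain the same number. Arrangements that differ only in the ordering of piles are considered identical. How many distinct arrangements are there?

32

A partial list (first 12 by largest part):
16
15+1
14+2
13+3
13+2+1
12+4
12+3+1
11+5
11+4+1
11+3+2
10+6
10+5+1
…and 20 more, for 32 total.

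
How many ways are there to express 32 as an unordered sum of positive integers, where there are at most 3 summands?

102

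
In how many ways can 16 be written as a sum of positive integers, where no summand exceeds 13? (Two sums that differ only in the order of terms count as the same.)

227

Counting exhaustively, 227 partitions satisfy the conditions.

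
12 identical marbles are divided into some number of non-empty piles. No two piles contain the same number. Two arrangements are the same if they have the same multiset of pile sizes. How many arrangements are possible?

15

They are:
12
11, 1
10, 2
9, 3
9, 2, 1
8, 4
8, 3, 1
7, 5
7, 4, 1
7, 3, 2
6, 5, 1
6, 4, 2
6, 3, 2, 1
5, 4, 3
5, 4, 2, 1
Counting gives 15.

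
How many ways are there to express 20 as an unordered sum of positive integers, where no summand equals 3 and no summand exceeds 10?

263

There are 263 such partitions.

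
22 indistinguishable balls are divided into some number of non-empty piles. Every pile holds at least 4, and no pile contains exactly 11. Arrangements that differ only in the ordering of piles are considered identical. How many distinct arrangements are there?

A partial list (first 12 by largest part):
22
4 + 18
5 + 17
6 + 16
7 + 15
8 + 14
4 + 4 + 14
9 + 13
4 + 5 + 13
10 + 12
4 + 6 + 12
5 + 5 + 12
…and 19 more, for 31 total.

31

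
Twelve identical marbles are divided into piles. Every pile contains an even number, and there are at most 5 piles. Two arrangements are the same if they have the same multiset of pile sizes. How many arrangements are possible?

They are:
12
10 + 2
8 + 4
8 + 2 + 2
6 + 6
6 + 4 + 2
6 + 2 + 2 + 2
4 + 4 + 4
4 + 4 + 2 + 2
4 + 2 + 2 + 2 + 2
That's 10 in total.

10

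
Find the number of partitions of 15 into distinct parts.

A partial list (first 12 by largest part):
15
14 + 1
13 + 2
12 + 3
12 + 2 + 1
11 + 4
11 + 3 + 1
10 + 5
10 + 4 + 1
10 + 3 + 2
9 + 6
9 + 5 + 1
…and 15 more, for 27 total.

27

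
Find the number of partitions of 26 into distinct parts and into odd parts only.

12

They are:
25+1
23+3
21+5
19+7
17+9
17+5+3+1
15+11
15+7+3+1
13+9+3+1
13+7+5+1
11+9+5+1
11+7+5+3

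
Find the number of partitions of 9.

30

There are too many to list fully; the first 12 (by largest part) are:
9
8, 1
7, 2
7, 1, 1
6, 3
6, 2, 1
6, 1, 1, 1
5, 4
5, 3, 1
5, 2, 2
5, 2, 1, 1
5, 1, 1, 1, 1
…and 18 more, for 30 total.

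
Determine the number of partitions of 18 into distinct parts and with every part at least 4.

9

Enumerating:
18
4,14
5,13
6,12
7,11
8,10
4,5,9
4,6,8
5,6,7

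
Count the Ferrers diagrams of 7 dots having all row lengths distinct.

Listing the qualifying partitions of 7:
7
6, 1
5, 2
4, 3
4, 2, 1
That's 5 in total.

5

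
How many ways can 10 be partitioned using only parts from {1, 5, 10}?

4

Enumerating:
10
5, 5
5, 1, 1, 1, 1, 1
1, 1, 1, 1, 1, 1, 1, 1, 1, 1
That's 4 in total.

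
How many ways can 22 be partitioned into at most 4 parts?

Counting exhaustively, 136 partitions satisfy the conditions.

136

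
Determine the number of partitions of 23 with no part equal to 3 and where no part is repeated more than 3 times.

Systematic enumeration (by largest part, then next-largest, …) yields 294.

294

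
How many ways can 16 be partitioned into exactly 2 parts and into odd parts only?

4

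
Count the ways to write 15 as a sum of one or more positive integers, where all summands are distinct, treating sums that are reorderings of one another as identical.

There are too many to list fully; the first 12 (by largest part) are:
15
1, 14
2, 13
3, 12
1, 2, 12
4, 11
1, 3, 11
5, 10
1, 4, 10
2, 3, 10
6, 9
1, 5, 9
…and 15 more, for 27 total.

27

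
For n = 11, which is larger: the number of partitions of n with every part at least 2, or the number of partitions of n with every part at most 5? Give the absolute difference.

Partitions of 11 with every part at least 2: 14.
Partitions of 11 with every part at most 5: 37.
|14 − 37| = 23.

23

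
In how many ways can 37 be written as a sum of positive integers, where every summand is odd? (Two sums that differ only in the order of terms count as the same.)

760

There are 760 such partitions.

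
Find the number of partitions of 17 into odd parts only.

38

There are too many to list fully; the first 12 (by largest part) are:
17
15,1,1
13,3,1
13,1,1,1,1
11,5,1
11,3,3
11,3,1,1,1
11,1,1,1,1,1,1
9,7,1
9,5,3
9,5,1,1,1
9,3,3,1,1
…and 26 more, for 38 total.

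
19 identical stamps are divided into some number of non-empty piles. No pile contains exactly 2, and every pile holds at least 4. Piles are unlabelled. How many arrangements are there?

18

The partitions of 19 that satisfy the conditions:
19
15, 4
14, 5
13, 6
12, 7
11, 8
11, 4, 4
10, 9
10, 5, 4
9, 6, 4
9, 5, 5
8, 7, 4
8, 6, 5
7, 7, 5
7, 6, 6
7, 4, 4, 4
6, 5, 4, 4
5, 5, 5, 4
Counting gives 18.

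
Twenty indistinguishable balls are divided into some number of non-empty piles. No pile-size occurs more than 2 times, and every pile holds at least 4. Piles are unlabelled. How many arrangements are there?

21

The partitions of 20 that satisfy the conditions:
20
16 + 4
15 + 5
14 + 6
13 + 7
12 + 8
12 + 4 + 4
11 + 9
11 + 5 + 4
10 + 10
10 + 6 + 4
10 + 5 + 5
9 + 7 + 4
9 + 6 + 5
8 + 8 + 4
8 + 7 + 5
8 + 6 + 6
7 + 7 + 6
7 + 5 + 4 + 4
6 + 6 + 4 + 4
6 + 5 + 5 + 4
That's 21 in total.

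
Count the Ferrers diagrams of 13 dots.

101

Enumerating by decreasing first part gives 101 partitions in all.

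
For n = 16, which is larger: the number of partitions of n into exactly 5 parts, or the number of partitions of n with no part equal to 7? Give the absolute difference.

164

Partitions of 16 into exactly 5 parts: 37.
Partitions of 16 with no part equal to 7: 201.
|37 − 201| = 164.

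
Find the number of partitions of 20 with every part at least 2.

137

Systematic enumeration (by largest part, then next-largest, …) yields 137.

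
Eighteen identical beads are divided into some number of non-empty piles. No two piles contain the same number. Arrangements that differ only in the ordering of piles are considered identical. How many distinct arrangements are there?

46

There are too many to list fully; the first 12 (by largest part) are:
18
17 + 1
16 + 2
15 + 3
15 + 2 + 1
14 + 4
14 + 3 + 1
13 + 5
13 + 4 + 1
13 + 3 + 2
12 + 6
12 + 5 + 1
…and 34 more, for 46 total.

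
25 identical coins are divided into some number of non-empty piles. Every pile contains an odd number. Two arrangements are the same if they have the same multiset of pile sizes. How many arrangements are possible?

142

Counting exhaustively, 142 partitions satisfy the conditions.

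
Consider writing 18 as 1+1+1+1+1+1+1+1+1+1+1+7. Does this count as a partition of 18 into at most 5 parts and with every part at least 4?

No

The parts sum to 18, and the condition 'there are at most 5 summands' is violated.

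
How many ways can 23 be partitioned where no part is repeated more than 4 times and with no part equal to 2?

298

Direct enumeration gives 298 partitions.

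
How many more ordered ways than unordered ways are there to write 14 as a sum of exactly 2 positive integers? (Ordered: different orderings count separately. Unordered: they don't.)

6

Compositions: C(13,1) = 13.
Unordered (partitions into 2 parts): 7.
Difference: 13 − 7 = 6.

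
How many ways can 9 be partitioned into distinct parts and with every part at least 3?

3

The partitions of 9 that satisfy the conditions:
9
6,3
5,4
Counting gives 3.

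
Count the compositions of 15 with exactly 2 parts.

14

By stars and bars with positive parts, the count is C(14,1) = 14.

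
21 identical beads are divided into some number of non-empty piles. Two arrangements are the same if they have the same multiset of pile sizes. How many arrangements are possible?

Enumerating by decreasing first part gives 792 partitions in all.

792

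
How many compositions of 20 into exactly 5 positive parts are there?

3876

Equivalently, choose which 4 of the 19 gaps become plus signs: C(19,4) = 3876.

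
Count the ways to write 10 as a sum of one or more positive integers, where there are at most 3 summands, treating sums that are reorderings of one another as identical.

14

They are:
10
9, 1
8, 2
8, 1, 1
7, 3
7, 2, 1
6, 4
6, 3, 1
6, 2, 2
5, 5
5, 4, 1
5, 3, 2
4, 4, 2
4, 3, 3
That's 14 in total.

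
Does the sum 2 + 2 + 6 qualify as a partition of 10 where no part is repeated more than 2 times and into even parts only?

Yes

The parts sum to 10, and the condition 'no summand is used more than 2 times' holds; the condition 'every summand is even' holds.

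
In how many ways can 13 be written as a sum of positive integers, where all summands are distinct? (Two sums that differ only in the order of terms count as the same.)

18

Enumerating:
13
1,12
2,11
3,10
1,2,10
4,9
1,3,9
5,8
1,4,8
2,3,8
6,7
1,5,7
2,4,7
1,2,3,7
2,5,6
3,4,6
1,2,4,6
1,3,4,5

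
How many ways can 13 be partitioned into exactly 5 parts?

Listing the qualifying partitions of 13:
1, 1, 1, 1, 9
1, 1, 1, 2, 8
1, 1, 1, 3, 7
1, 1, 2, 2, 7
1, 1, 1, 4, 6
1, 1, 2, 3, 6
1, 2, 2, 2, 6
1, 1, 1, 5, 5
1, 1, 2, 4, 5
1, 1, 3, 3, 5
1, 2, 2, 3, 5
2, 2, 2, 2, 5
1, 1, 3, 4, 4
1, 2, 2, 4, 4
1, 2, 3, 3, 4
2, 2, 2, 3, 4
1, 3, 3, 3, 3
2, 2, 3, 3, 3

18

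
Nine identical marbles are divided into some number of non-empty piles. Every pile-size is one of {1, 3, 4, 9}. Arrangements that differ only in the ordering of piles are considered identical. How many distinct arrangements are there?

Enumerating:
9
4 + 4 + 1
4 + 3 + 1 + 1
4 + 1 + 1 + 1 + 1 + 1
3 + 3 + 3
3 + 3 + 1 + 1 + 1
3 + 1 + 1 + 1 + 1 + 1 + 1
1 + 1 + 1 + 1 + 1 + 1 + 1 + 1 + 1

8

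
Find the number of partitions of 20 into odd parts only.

A partial list (first 12 by largest part):
19 + 1
17 + 3
17 + 1 + 1 + 1
15 + 5
15 + 3 + 1 + 1
15 + 1 + 1 + 1 + 1 + 1
13 + 7
13 + 5 + 1 + 1
13 + 3 + 3 + 1
13 + 3 + 1 + 1 + 1 + 1
13 + 1 + 1 + 1 + 1 + 1 + 1 + 1
11 + 9
…and 52 more, for 64 total.

64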